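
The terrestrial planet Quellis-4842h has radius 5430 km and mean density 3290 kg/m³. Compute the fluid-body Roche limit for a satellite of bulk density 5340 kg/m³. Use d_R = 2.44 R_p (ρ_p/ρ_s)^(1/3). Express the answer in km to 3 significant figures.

11300 km

d_R = 2.44 × 5430 km × (3290/5340)^(1/3)
    = 11300 km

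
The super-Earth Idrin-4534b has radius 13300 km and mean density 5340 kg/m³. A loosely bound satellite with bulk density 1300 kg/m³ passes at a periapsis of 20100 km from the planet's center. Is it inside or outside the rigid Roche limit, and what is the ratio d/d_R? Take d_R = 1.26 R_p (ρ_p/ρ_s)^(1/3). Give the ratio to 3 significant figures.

d_R = 1.26 × (13300 km) × (5340/1300)^(1/3) = 26840 km
d/d_R = (20100) / (26840) = 0.749
Since d/d_R < 1, the body is inside the Roche limit.

inside; d/d_R ≈ 0.749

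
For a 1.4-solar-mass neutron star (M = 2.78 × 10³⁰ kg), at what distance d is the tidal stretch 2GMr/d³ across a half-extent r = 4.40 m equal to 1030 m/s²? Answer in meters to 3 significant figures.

2GMr/d³ = a_tidal  ⇒  d = (2GMr / a_tidal)^(1/3)
d = (2 × 6.674×10⁻¹¹ × (2.78 × 10³⁰) × (4.40) / (1030))^(1/3)
  = 1.17 × 10⁶ m

1.17 × 10⁶ m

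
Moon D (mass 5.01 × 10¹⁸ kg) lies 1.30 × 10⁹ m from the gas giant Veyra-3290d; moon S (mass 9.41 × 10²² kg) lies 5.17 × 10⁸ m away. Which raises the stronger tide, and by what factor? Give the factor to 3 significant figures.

Compare M/d³ for the two perturbers:
Moon D: (5.01 × 10¹⁸) / (1.30 × 10⁹)³ = 2.280 × 10⁻⁹
Moon S: (9.41 × 10²²) / (5.17 × 10⁸)³ = 6.810 × 10⁻⁴
Ratio (larger/smaller) = 2.99 × 10⁵

Moon S, by a factor of ≈ 2.99 × 10⁵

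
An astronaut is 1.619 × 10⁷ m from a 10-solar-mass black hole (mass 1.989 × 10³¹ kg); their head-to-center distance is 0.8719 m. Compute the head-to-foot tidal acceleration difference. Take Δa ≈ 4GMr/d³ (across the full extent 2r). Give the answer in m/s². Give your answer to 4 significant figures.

1.091 m/s²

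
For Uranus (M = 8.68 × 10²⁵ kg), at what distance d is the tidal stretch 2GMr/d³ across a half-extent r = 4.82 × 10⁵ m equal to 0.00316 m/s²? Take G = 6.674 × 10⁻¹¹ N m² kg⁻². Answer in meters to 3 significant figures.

1.21 × 10⁸ m

2GMr/d³ = a_tidal  ⇒  d = (2GMr / a_tidal)^(1/3)
d = (2 × 6.674×10⁻¹¹ × (8.68 × 10²⁵) × (4.82 × 10⁵) / (0.00316))^(1/3)
  = 1.21 × 10⁸ m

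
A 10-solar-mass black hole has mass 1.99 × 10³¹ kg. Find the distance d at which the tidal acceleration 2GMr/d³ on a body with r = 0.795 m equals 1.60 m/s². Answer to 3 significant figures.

2GMr/d³ = a_tidal  ⇒  d = (2GMr / a_tidal)^(1/3)
d = (2 × 6.674×10⁻¹¹ × (1.99 × 10³¹) × (0.795) / (1.60))^(1/3)
  = 1.10 × 10⁷ m

1.10 × 10⁷ m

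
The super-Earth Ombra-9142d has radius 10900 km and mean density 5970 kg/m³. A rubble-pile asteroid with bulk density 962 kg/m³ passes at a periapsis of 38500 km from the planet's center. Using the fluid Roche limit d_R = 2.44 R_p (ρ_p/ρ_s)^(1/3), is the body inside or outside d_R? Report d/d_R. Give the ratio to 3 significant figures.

inside; d/d_R ≈ 0.788

d_R = 2.44 × (10900 km) × (5970/962)^(1/3) = 48870 km
d/d_R = (38500) / (48870) = 0.788
Since d/d_R < 1, the body is inside the Roche limit.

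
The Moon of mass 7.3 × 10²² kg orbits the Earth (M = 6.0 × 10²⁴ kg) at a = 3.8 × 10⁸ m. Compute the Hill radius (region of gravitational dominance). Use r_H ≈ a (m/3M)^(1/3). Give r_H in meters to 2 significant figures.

r_H ≈ a (m/3M)^(1/3)
    = (3.8 × 10⁸) × (7.3 × 10²² / (3 × 6.0 × 10²⁴))^(1/3)
    = 6.1 × 10⁷ m

6.1 × 10⁷ m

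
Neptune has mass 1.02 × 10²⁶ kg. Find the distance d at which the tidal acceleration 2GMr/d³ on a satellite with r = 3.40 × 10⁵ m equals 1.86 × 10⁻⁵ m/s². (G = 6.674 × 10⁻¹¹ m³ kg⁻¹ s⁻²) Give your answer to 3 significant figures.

6.29 × 10⁸ m

2GMr/d³ = a_tidal  ⇒  d = (2GMr / a_tidal)^(1/3)
d = (2 × 6.674×10⁻¹¹ × (1.02 × 10²⁶) × (3.40 × 10⁵) / (1.86 × 10⁻⁵))^(1/3)
  = 6.29 × 10⁸ m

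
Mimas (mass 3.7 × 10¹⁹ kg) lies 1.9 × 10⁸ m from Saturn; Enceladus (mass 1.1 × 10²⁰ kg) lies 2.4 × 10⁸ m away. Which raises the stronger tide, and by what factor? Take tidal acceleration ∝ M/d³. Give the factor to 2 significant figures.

Tidal stretch scales as M/d³; compute that for each body.
Mimas: (3.7 × 10¹⁹) / (1.9 × 10⁸)³ = 5.394 × 10⁻⁶
Enceladus: (1.1 × 10²⁰) / (2.4 × 10⁸)³ = 7.957 × 10⁻⁶
Ratio (larger/smaller) = 1.5

Enceladus, by a factor of ≈ 1.5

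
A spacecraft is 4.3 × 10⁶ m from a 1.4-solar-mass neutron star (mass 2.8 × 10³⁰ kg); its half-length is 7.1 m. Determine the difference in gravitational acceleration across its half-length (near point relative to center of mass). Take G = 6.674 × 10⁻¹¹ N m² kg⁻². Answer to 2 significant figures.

Differencing GM/(d−r)² and GM/d² to first order in r/d gives 2GMr/d³.
a_tidal = 2GMr/d³
        = 2 × (6.674 × 10⁻¹¹) × (2.8 × 10³⁰) × (7.1) / (4.3 × 10⁶)³
        = 3.3 × 10¹ m/s²

3.3 × 10¹ m/s²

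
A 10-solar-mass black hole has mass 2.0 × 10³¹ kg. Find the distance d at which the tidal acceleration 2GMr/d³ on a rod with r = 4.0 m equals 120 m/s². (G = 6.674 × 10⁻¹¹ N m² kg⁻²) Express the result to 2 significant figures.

2GMr/d³ = a_tidal  ⇒  d = (2GMr / a_tidal)^(1/3)
d = (2 × 6.674×10⁻¹¹ × (2.0 × 10³¹) × (4.0) / (120))^(1/3)
  = 4.5 × 10⁶ m

4.5 × 10⁶ m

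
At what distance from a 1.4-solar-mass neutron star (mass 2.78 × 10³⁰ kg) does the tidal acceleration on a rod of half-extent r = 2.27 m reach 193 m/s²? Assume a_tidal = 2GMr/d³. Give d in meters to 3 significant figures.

1.63 × 10⁶ m

2GMr/d³ = a_tidal  ⇒  d = (2GMr / a_tidal)^(1/3)
d = (2 × 6.674×10⁻¹¹ × (2.78 × 10³⁰) × (2.27) / (193))^(1/3)
  = 1.63 × 10⁶ m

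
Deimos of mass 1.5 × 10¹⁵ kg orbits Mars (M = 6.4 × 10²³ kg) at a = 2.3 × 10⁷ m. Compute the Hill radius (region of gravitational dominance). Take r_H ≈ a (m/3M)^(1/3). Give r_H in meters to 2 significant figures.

r_H ≈ a (m/3M)^(1/3)
    = (2.3 × 10⁷) × (1.5 × 10¹⁵ / (3 × 6.4 × 10²³))^(1/3)
    = 2.1 × 10⁴ m

2.1 × 10⁴ m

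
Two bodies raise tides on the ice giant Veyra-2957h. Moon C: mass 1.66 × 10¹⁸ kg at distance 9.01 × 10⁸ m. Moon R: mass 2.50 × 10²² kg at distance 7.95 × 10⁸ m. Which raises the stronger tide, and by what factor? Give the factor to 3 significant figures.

The tide-raising term goes as M/d³ (the gradient of a 1/d² field).
Moon C: (1.66 × 10¹⁸) / (9.01 × 10⁸)³ = 2.270 × 10⁻⁹
Moon R: (2.50 × 10²²) / (7.95 × 10⁸)³ = 4.976 × 10⁻⁵
Ratio (larger/smaller) = 21900

Moon R, by a factor of ≈ 21900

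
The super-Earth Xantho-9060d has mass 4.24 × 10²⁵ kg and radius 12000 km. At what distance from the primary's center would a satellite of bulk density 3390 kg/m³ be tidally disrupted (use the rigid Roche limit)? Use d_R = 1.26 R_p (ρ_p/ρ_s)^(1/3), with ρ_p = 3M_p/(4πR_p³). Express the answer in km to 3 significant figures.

18100 km

ρ_p = 3M_p/(4πR_p³) = 3 × (4.24 × 10²⁵) / (4π × (1.20 × 10⁷ m)³) = 5860 kg/m³
d_R = 1.26 × 12000 km × (5860/3390)^(1/3)
    = 18100 km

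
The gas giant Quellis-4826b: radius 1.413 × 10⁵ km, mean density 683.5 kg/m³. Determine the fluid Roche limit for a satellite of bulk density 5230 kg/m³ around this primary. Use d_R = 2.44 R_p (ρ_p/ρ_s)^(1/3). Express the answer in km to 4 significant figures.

1.750 × 10⁵ km

d_R = 2.44 × 1.413 × 10⁵ km × (683.5/5230)^(1/3)
    = 1.750 × 10⁵ km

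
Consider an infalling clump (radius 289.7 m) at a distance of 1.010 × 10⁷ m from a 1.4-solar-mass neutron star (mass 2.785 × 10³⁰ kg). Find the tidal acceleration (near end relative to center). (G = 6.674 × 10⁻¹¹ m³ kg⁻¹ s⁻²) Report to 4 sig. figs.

Since r ≪ d, expand the inverse-square field across one radius to get the leading 2GMr/d³ term.
Δa = 2GMr/d³
   = 2 × (6.674 × 10⁻¹¹) × (2.785 × 10³⁰) × (289.7) / (1.010 × 10⁷)³
   = 1.045 × 10² m/s²

1.045 × 10² m/s²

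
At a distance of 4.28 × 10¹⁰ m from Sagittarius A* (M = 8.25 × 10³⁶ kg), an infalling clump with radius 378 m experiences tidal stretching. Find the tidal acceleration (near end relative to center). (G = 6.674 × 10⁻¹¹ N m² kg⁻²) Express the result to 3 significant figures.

Since r ≪ d, expand the inverse-square field across one radius to get the leading 2GMr/d³ term.
a_tidal = 2GMr/d³
        = 2 × (6.674 × 10⁻¹¹) × (8.25 × 10³⁶) × (378) / (4.28 × 10¹⁰)³
        = 5.31 × 10⁻³ m/s²

5.31 × 10⁻³ m/s²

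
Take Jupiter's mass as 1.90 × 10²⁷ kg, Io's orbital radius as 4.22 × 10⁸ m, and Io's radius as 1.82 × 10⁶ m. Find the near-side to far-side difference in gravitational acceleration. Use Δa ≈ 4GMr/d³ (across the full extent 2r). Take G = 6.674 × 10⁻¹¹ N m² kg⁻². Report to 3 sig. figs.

Δg = 4GMr/d³
   = 4 × (6.674 × 10⁻¹¹) × (1.90 × 10²⁷) × (1.82 × 10⁶) / (4.22 × 10⁸)³
   = 1.23 × 10⁻² m/s²

1.23 × 10⁻² m/s²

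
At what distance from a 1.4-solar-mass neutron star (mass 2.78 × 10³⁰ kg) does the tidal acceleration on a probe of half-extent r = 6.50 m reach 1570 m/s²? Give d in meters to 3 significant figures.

1.15 × 10⁶ m

2GMr/d³ = a_tidal  ⇒  d = (2GMr / a_tidal)^(1/3)
d = (2 × 6.674×10⁻¹¹ × (2.78 × 10³⁰) × (6.50) / (1570))^(1/3)
  = 1.15 × 10⁶ m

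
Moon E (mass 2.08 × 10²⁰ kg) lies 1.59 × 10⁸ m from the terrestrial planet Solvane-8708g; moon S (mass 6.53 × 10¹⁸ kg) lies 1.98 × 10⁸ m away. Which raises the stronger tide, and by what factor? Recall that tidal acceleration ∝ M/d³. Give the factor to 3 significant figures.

Tidal acceleration ∝ M/d³, so compare M/d³ for each.
Moon E: (2.08 × 10²⁰) / (1.59 × 10⁸)³ = 5.175 × 10⁻⁵
Moon S: (6.53 × 10¹⁸) / (1.98 × 10⁸)³ = 8.412 × 10⁻⁷
Ratio (larger/smaller) = 61.5

Moon E, by a factor of ≈ 61.5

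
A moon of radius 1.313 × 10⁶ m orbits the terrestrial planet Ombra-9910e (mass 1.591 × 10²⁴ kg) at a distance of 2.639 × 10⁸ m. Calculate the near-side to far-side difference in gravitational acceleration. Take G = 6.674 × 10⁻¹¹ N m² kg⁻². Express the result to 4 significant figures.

Δa = 4GMr/d³
   = 4 × (6.674 × 10⁻¹¹) × (1.591 × 10²⁴) × (1.313 × 10⁶) / (2.639 × 10⁸)³
   = 3.034 × 10⁻⁵ m/s²

3.034 × 10⁻⁵ m/s²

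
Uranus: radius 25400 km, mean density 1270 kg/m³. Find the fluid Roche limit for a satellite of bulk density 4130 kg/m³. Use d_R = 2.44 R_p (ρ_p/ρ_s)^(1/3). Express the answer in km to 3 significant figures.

d_R = 2.44 × 25400 km × (1270/4130)^(1/3)
    = 41800 km

41800 km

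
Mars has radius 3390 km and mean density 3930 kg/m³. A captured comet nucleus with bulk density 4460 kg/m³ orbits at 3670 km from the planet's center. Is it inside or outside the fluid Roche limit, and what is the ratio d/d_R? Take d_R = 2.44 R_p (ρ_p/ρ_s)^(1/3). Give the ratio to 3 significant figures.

inside; d/d_R ≈ 0.463

d_R = 2.44 × (3390 km) × (3930/4460)^(1/3) = 7930 km
d/d_R = (3670) / (7930) = 0.463
Since d/d_R < 1, the body is inside the Roche limit.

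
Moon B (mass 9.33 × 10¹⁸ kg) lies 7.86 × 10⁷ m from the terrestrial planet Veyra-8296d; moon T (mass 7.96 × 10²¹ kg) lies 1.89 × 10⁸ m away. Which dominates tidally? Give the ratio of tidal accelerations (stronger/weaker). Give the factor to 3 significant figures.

Tidal stretch scales as M/d³; compute that for each body.
Moon B: (9.33 × 10¹⁸) / (7.86 × 10⁷)³ = 1.921 × 10⁻⁵
Moon T: (7.96 × 10²¹) / (1.89 × 10⁸)³ = 1.179 × 10⁻³
Ratio (larger/smaller) = 61.4

Moon T, by a factor of ≈ 61.4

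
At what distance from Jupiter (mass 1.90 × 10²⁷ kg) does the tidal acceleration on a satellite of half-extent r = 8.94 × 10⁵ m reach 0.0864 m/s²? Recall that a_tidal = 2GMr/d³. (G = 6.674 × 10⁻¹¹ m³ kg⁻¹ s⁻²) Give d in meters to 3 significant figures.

1.38 × 10⁸ m

2GMr/d³ = a_tidal  ⇒  d = (2GMr / a_tidal)^(1/3)
d = (2 × 6.674×10⁻¹¹ × (1.90 × 10²⁷) × (8.94 × 10⁵) / (0.0864))^(1/3)
  = 1.38 × 10⁸ m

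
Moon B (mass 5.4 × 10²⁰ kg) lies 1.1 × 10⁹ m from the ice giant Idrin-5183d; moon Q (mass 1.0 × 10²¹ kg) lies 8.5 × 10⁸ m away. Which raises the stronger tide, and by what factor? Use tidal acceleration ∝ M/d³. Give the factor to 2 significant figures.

Moon Q, by a factor of ≈ 4.0

The tide-raising term goes as M/d³ (the gradient of a 1/d² field).
Moon B: (5.4 × 10²⁰) / (1.1 × 10⁹)³ = 4.057 × 10⁻⁷
Moon Q: (1.0 × 10²¹) / (8.5 × 10⁸)³ = 1.628 × 10⁻⁶
Ratio (larger/smaller) = 4.0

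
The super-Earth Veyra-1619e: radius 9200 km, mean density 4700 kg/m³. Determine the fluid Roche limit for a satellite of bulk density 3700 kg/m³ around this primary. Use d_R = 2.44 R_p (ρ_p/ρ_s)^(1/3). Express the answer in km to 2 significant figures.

d_R = 2.44 × 9200 km × (4700/3700)^(1/3)
    = 24000 km

24000 km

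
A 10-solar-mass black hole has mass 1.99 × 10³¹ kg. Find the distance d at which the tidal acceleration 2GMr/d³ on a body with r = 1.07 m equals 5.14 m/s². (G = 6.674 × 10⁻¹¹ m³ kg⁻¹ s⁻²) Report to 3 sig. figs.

2GMr/d³ = a_tidal  ⇒  d = (2GMr / a_tidal)^(1/3)
d = (2 × 6.674×10⁻¹¹ × (1.99 × 10³¹) × (1.07) / (5.14))^(1/3)
  = 8.21 × 10⁶ m

8.21 × 10⁶ m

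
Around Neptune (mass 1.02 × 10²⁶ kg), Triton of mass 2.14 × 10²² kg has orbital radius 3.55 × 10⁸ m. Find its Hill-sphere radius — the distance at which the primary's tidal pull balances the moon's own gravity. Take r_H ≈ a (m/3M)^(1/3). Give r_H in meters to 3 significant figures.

1.46 × 10⁷ m

r_H ≈ a (m/3M)^(1/3)
    = (3.55 × 10⁸) × (2.14 × 10²² / (3 × 1.02 × 10²⁶))^(1/3)
    = 1.46 × 10⁷ m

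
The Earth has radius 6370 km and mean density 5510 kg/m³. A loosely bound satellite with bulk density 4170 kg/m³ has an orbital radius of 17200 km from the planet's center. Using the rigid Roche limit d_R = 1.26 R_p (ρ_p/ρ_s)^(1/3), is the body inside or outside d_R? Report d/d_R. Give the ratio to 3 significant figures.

outside; d/d_R ≈ 1.95

d_R = 1.26 × (6370 km) × (5510/4170)^(1/3) = 8807 km
d/d_R = (17200) / (8807) = 1.95
Since d/d_R > 1, the body is outside the Roche limit.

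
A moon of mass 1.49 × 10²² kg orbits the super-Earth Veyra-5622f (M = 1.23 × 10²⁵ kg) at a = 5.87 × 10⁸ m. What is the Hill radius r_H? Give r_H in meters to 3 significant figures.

r_H ≈ a (m/3M)^(1/3)
    = (5.87 × 10⁸) × (1.49 × 10²² / (3 × 1.23 × 10²⁵))^(1/3)
    = 4.34 × 10⁷ m

4.34 × 10⁷ m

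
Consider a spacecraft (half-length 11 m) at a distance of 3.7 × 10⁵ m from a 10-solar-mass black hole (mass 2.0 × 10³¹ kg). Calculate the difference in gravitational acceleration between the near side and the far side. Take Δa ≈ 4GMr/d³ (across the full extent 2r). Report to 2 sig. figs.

Δg = 4GMr/d³
   = 4 × (6.674 × 10⁻¹¹) × (2.0 × 10³¹) × (11) / (3.7 × 10⁵)³
   = 1.2 × 10⁶ m/s²

1.2 × 10⁶ m/s²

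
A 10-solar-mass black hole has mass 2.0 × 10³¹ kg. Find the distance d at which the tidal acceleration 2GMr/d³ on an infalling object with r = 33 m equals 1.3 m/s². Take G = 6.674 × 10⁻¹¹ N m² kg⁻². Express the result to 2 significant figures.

4.1 × 10⁷ m

2GMr/d³ = a_tidal  ⇒  d = (2GMr / a_tidal)^(1/3)
d = (2 × 6.674×10⁻¹¹ × (2.0 × 10³¹) × (33) / (1.3))^(1/3)
  = 4.1 × 10⁷ m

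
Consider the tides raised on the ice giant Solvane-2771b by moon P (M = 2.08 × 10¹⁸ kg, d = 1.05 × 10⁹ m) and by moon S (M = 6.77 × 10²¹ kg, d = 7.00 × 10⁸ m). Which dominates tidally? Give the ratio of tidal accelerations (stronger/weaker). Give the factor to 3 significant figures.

Moon S, by a factor of ≈ 11000

The tide-raising term goes as M/d³ (the gradient of a 1/d² field).
Moon P: (2.08 × 10¹⁸) / (1.05 × 10⁹)³ = 1.797 × 10⁻⁹
Moon S: (6.77 × 10²¹) / (7.00 × 10⁸)³ = 1.974 × 10⁻⁵
Ratio (larger/smaller) = 11000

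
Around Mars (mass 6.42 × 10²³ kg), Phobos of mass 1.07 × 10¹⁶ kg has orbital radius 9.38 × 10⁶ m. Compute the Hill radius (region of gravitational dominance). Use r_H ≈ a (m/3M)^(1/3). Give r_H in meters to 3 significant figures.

1.66 × 10⁴ m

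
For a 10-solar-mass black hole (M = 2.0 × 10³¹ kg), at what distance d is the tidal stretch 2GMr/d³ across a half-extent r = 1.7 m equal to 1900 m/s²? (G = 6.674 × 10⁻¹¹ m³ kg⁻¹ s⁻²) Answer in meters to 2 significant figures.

2GMr/d³ = a_tidal  ⇒  d = (2GMr / a_tidal)^(1/3)
d = (2 × 6.674×10⁻¹¹ × (2.0 × 10³¹) × (1.7) / (1900))^(1/3)
  = 1.3 × 10⁶ m

1.3 × 10⁶ m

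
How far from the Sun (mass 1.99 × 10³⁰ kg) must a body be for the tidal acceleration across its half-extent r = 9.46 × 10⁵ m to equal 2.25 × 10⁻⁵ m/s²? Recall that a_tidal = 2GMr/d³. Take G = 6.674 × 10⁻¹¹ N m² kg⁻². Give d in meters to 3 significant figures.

2.24 × 10¹⁰ m

2GMr/d³ = a_tidal  ⇒  d = (2GMr / a_tidal)^(1/3)
d = (2 × 6.674×10⁻¹¹ × (1.99 × 10³⁰) × (9.46 × 10⁵) / (2.25 × 10⁻⁵))^(1/3)
  = 2.24 × 10¹⁰ m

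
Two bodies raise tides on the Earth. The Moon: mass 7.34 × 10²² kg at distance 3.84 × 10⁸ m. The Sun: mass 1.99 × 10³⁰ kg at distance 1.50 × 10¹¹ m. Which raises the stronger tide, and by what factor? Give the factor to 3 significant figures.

The tide-raising term goes as M/d³ (the gradient of a 1/d² field).
The Moon: (7.34 × 10²²) / (3.84 × 10⁸)³ = 1.296 × 10⁻³
The Sun: (1.99 × 10³⁰) / (1.50 × 10¹¹)³ = 5.896 × 10⁻⁴
Ratio (larger/smaller) = 2.20

The Moon, by a factor of ≈ 2.20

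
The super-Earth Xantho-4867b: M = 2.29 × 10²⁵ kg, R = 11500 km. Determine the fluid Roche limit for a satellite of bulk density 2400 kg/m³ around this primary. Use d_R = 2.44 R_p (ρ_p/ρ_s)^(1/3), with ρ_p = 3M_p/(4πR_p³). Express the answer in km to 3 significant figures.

32100 km

ρ_p = 3M_p/(4πR_p³) = 3 × (2.29 × 10²⁵) / (4π × (1.15 × 10⁷ m)³) = 3590 kg/m³
d_R = 2.44 × 11500 km × (3590/2400)^(1/3)
    = 32100 km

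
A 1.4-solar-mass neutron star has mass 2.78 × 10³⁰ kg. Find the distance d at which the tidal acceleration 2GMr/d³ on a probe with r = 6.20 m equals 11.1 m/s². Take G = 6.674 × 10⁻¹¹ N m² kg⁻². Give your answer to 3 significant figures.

2GMr/d³ = a_tidal  ⇒  d = (2GMr / a_tidal)^(1/3)
d = (2 × 6.674×10⁻¹¹ × (2.78 × 10³⁰) × (6.20) / (11.1))^(1/3)
  = 5.92 × 10⁶ m

5.92 × 10⁶ m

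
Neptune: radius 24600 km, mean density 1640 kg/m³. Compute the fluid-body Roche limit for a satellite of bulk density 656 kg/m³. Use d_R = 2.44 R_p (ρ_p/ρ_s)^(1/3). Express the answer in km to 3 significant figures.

81500 km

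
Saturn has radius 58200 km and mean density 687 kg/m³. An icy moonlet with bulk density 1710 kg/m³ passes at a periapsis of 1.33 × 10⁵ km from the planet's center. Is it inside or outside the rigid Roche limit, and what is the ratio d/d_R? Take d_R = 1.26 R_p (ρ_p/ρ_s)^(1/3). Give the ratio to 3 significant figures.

outside; d/d_R ≈ 2.46

d_R = 1.26 × (58200 km) × (687/1710)^(1/3) = 54110 km
d/d_R = (1.33 × 10⁵) / (54110) = 2.46
Since d/d_R > 1, the body is outside the Roche limit.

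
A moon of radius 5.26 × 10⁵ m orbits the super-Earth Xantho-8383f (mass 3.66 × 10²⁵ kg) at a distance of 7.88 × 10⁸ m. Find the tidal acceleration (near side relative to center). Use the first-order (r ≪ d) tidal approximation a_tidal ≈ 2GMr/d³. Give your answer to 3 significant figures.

Since r ≪ d, expand the inverse-square field across one radius to get the leading 2GMr/d³ term.
a_tidal = 2GMr/d³
        = 2 × (6.674 × 10⁻¹¹) × (3.66 × 10²⁵) × (5.26 × 10⁵) / (7.88 × 10⁸)³
        = 5.25 × 10⁻⁶ m/s²

5.25 × 10⁻⁶ m/s²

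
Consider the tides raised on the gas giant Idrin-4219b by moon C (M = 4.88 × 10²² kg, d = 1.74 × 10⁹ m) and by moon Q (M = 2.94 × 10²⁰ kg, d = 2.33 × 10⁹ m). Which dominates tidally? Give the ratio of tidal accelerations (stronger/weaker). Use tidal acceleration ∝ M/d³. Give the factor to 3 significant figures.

Moon C, by a factor of ≈ 399

Tidal stretch scales as M/d³; compute that for each body.
Moon C: (4.88 × 10²²) / (1.74 × 10⁹)³ = 9.263 × 10⁻⁶
Moon Q: (2.94 × 10²⁰) / (2.33 × 10⁹)³ = 2.324 × 10⁻⁸
Ratio (larger/smaller) = 399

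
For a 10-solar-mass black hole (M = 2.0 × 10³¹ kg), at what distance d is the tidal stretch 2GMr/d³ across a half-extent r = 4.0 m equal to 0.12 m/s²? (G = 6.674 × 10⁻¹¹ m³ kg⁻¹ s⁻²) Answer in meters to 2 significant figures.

4.5 × 10⁷ m

2GMr/d³ = a_tidal  ⇒  d = (2GMr / a_tidal)^(1/3)
d = (2 × 6.674×10⁻¹¹ × (2.0 × 10³¹) × (4.0) / (0.12))^(1/3)
  = 4.5 × 10⁷ m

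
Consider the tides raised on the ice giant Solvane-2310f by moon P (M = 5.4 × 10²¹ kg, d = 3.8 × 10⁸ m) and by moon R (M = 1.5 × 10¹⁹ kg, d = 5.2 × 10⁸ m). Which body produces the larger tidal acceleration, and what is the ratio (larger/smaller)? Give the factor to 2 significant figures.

Moon P, by a factor of ≈ 920

The tide-raising term goes as M/d³ (the gradient of a 1/d² field).
Moon P: (5.4 × 10²¹) / (3.8 × 10⁸)³ = 9.841 × 10⁻⁵
Moon R: (1.5 × 10¹⁹) / (5.2 × 10⁸)³ = 1.067 × 10⁻⁷
Ratio (larger/smaller) = 920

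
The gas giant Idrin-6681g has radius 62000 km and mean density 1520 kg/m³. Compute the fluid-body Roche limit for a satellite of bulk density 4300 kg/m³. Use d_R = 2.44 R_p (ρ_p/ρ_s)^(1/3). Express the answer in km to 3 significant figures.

1.07 × 10⁵ km

d_R = 2.44 × 62000 km × (1520/4300)^(1/3)
    = 1.07 × 10⁵ km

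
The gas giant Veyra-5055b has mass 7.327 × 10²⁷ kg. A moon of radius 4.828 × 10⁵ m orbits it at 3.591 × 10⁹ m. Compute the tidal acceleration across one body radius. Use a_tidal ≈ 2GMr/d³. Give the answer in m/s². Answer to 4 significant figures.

1.020 × 10⁻⁵ m/s²

Differencing GM/(d−r)² and GM/d² to first order in r/d gives 2GMr/d³.
Δa = 2GMr/d³
   = 2 × (6.674 × 10⁻¹¹) × (7.327 × 10²⁷) × (4.828 × 10⁵) / (3.591 × 10⁹)³
   = 1.020 × 10⁻⁵ m/s²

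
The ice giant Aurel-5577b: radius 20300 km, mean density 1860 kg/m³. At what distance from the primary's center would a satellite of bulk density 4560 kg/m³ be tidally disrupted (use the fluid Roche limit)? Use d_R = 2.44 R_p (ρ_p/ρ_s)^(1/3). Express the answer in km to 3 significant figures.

36700 km

d_R = 2.44 × 20300 km × (1860/4560)^(1/3)
    = 36700 km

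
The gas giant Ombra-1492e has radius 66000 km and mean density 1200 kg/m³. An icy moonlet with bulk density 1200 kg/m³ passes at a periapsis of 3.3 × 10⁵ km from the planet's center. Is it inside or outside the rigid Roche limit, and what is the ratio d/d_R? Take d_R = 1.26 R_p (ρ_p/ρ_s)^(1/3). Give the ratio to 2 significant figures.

outside; d/d_R ≈ 4.0

d_R = 1.26 × (66000 km) × (1200/1200)^(1/3) = 83160 km
d/d_R = (3.3 × 10⁵) / (83160) = 4.0
Since d/d_R > 1, the body is outside the Roche limit.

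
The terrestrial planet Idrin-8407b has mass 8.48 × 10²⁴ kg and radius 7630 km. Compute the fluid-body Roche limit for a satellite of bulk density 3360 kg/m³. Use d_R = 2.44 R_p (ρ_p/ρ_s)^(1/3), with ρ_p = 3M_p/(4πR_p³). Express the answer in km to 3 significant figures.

ρ_p = 3M_p/(4πR_p³) = 3 × (8.48 × 10²⁴) / (4π × (7.63 × 10⁶ m)³) = 4560 kg/m³
d_R = 2.44 × 7630 km × (4560/3360)^(1/3)
    = 20600 km

20600 km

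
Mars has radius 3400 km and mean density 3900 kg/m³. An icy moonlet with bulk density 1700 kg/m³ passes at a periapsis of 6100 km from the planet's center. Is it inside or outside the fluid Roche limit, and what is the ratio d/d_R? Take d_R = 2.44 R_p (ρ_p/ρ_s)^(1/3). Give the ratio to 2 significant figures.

inside; d/d_R ≈ 0.56

d_R = 2.44 × (3400 km) × (3900/1700)^(1/3) = 10940 km
d/d_R = (6100) / (10940) = 0.56
Since d/d_R < 1, the body is inside the Roche limit.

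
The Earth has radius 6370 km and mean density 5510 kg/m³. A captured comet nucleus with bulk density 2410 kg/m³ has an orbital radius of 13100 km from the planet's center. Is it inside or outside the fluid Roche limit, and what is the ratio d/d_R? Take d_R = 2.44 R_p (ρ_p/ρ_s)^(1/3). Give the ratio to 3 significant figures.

inside; d/d_R ≈ 0.640

d_R = 2.44 × (6370 km) × (5510/2410)^(1/3) = 20480 km
d/d_R = (13100) / (20480) = 0.640
Since d/d_R < 1, the body is inside the Roche limit.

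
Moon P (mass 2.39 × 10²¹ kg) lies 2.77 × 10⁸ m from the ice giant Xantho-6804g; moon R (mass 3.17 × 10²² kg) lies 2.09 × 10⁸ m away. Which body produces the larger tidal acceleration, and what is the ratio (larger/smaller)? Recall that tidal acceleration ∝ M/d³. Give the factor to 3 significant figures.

Compare M/d³ for the two perturbers:
Moon P: (2.39 × 10²¹) / (2.77 × 10⁸)³ = 1.124 × 10⁻⁴
Moon R: (3.17 × 10²²) / (2.09 × 10⁸)³ = 3.472 × 10⁻³
Ratio (larger/smaller) = 30.9

Moon R, by a factor of ≈ 30.9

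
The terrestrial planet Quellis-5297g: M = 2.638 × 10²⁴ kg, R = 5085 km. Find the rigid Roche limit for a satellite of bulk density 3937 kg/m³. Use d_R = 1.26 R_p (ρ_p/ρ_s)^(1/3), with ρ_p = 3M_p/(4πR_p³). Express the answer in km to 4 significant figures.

6840 km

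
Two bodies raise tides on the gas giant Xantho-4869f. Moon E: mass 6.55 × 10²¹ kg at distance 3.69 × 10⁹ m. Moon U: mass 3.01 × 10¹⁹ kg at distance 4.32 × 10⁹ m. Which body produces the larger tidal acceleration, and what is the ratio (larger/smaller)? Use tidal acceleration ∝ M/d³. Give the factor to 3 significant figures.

Moon E, by a factor of ≈ 349

Tidal acceleration ∝ M/d³, so compare M/d³ for each.
Moon E: (6.55 × 10²¹) / (3.69 × 10⁹)³ = 1.304 × 10⁻⁷
Moon U: (3.01 × 10¹⁹) / (4.32 × 10⁹)³ = 3.733 × 10⁻¹⁰
Ratio (larger/smaller) = 349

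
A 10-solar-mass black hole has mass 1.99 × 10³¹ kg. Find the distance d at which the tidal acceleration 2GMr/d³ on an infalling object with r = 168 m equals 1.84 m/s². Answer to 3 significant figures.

6.24 × 10⁷ m

2GMr/d³ = a_tidal  ⇒  d = (2GMr / a_tidal)^(1/3)
d = (2 × 6.674×10⁻¹¹ × (1.99 × 10³¹) × (168) / (1.84))^(1/3)
  = 6.24 × 10⁷ m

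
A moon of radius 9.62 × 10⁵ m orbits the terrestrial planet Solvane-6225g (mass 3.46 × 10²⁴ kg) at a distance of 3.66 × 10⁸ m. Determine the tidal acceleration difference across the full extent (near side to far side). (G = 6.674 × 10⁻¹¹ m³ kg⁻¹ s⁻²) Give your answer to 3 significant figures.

1.81 × 10⁻⁵ m/s²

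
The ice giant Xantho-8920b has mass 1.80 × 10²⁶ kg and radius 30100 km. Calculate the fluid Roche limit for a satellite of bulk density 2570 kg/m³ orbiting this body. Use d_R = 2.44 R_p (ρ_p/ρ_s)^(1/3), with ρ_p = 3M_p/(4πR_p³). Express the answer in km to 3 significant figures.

ρ_p = 3M_p/(4πR_p³) = 3 × (1.80 × 10²⁶) / (4π × (3.01 × 10⁷ m)³) = 1580 kg/m³
d_R = 2.44 × 30100 km × (1580/2570)^(1/3)
    = 62400 km

62400 km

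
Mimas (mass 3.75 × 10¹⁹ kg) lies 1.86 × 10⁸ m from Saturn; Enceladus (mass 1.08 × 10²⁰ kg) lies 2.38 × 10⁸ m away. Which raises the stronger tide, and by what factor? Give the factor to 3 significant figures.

Enceladus, by a factor of ≈ 1.37

The tide-raising term goes as M/d³ (the gradient of a 1/d² field).
Mimas: (3.75 × 10¹⁹) / (1.86 × 10⁸)³ = 5.828 × 10⁻⁶
Enceladus: (1.08 × 10²⁰) / (2.38 × 10⁸)³ = 8.011 × 10⁻⁶
Ratio (larger/smaller) = 1.37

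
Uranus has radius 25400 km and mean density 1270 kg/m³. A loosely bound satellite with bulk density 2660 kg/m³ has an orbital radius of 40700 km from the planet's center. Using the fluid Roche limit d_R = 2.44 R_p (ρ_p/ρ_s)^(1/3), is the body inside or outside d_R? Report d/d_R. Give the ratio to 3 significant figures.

inside; d/d_R ≈ 0.840

d_R = 2.44 × (25400 km) × (1270/2660)^(1/3) = 48440 km
d/d_R = (40700) / (48440) = 0.840
Since d/d_R < 1, the body is inside the Roche limit.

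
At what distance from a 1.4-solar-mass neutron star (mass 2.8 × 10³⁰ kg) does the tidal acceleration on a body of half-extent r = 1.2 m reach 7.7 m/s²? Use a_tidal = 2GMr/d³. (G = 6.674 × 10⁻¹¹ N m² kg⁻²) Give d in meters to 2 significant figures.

3.9 × 10⁶ m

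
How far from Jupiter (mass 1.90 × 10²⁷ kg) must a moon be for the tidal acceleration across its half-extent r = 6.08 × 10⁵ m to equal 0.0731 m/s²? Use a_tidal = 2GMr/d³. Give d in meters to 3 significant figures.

1.28 × 10⁸ m

2GMr/d³ = a_tidal  ⇒  d = (2GMr / a_tidal)^(1/3)
d = (2 × 6.674×10⁻¹¹ × (1.90 × 10²⁷) × (6.08 × 10⁵) / (0.0731))^(1/3)
  = 1.28 × 10⁸ m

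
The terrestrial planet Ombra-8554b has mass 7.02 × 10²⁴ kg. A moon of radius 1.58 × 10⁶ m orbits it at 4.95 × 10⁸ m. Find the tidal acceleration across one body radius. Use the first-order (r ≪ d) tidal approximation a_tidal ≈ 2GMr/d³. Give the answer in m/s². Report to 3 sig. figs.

Differencing GM/(d−r)² and GM/d² to first order in r/d gives 2GMr/d³.
a_tidal = 2GMr/d³
        = 2 × (6.674 × 10⁻¹¹) × (7.02 × 10²⁴) × (1.58 × 10⁶) / (4.95 × 10⁸)³
        = 1.22 × 10⁻⁵ m/s²

1.22 × 10⁻⁵ m/s²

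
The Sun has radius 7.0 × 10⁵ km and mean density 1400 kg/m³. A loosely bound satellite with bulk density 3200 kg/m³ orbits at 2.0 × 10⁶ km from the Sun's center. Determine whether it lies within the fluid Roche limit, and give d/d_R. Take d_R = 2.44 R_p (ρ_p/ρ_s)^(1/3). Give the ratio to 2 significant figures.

d_R = 2.44 × (7.0 × 10⁵ km) × (1400/3200)^(1/3) = 1.297 × 10⁶ km
d/d_R = (2.0 × 10⁶) / (1.297 × 10⁶) = 1.5
Since d/d_R > 1, the body is outside the Roche limit.

outside; d/d_R ≈ 1.5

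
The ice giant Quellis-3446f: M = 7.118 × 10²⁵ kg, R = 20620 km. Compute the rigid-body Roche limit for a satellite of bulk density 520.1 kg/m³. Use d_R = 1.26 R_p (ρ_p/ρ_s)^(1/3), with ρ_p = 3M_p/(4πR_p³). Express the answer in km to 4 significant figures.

40280 km

ρ_p = 3M_p/(4πR_p³) = 3 × (7.118 × 10²⁵) / (4π × (2.062 × 10⁷ m)³) = 1938 kg/m³
d_R = 1.26 × 20620 km × (1938/520.1)^(1/3)
    = 40280 km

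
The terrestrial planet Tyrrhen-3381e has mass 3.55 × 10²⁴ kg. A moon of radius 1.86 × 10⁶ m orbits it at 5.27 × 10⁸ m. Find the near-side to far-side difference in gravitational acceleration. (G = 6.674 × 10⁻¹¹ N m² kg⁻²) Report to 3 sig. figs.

1.20 × 10⁻⁵ m/s²

Differencing GM/(d−r)² and GM/(d+r)² to first order in r/d gives 4GMr/d³.
Δa = 4GMr/d³
   = 4 × (6.674 × 10⁻¹¹) × (3.55 × 10²⁴) × (1.86 × 10⁶) / (5.27 × 10⁸)³
   = 1.20 × 10⁻⁵ m/s²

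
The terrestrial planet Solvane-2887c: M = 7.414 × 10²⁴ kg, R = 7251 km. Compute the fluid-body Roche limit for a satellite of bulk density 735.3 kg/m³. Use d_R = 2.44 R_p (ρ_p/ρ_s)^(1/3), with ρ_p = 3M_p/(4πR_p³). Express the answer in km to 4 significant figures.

32700 km

ρ_p = 3M_p/(4πR_p³) = 3 × (7.414 × 10²⁴) / (4π × (7.251 × 10⁶ m)³) = 4643 kg/m³
d_R = 2.44 × 7251 km × (4643/735.3)^(1/3)
    = 32700 km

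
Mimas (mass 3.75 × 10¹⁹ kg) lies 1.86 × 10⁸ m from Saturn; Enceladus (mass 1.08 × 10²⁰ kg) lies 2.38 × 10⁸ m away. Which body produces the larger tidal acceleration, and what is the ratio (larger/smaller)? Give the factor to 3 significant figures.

Enceladus, by a factor of ≈ 1.37

Compare M/d³ for the two perturbers:
Mimas: (3.75 × 10¹⁹) / (1.86 × 10⁸)³ = 5.828 × 10⁻⁶
Enceladus: (1.08 × 10²⁰) / (2.38 × 10⁸)³ = 8.011 × 10⁻⁶
Ratio (larger/smaller) = 1.37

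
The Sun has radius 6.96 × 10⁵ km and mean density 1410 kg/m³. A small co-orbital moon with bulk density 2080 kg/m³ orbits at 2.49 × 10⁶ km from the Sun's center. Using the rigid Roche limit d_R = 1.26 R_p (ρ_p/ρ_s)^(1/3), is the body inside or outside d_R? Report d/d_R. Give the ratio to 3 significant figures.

d_R = 1.26 × (6.96 × 10⁵ km) × (1410/2080)^(1/3) = 7.704 × 10⁵ km
d/d_R = (2.49 × 10⁶) / (7.704 × 10⁵) = 3.23
Since d/d_R > 1, the body is outside the Roche limit.

outside; d/d_R ≈ 3.23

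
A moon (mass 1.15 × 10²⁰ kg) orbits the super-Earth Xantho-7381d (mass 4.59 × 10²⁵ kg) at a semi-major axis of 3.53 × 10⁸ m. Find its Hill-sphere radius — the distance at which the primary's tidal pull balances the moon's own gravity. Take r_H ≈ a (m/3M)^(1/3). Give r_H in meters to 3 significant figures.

r_H ≈ a (m/3M)^(1/3)
    = (3.53 × 10⁸) × (1.15 × 10²⁰ / (3 × 4.59 × 10²⁵))^(1/3)
    = 3.32 × 10⁶ m

3.32 × 10⁶ m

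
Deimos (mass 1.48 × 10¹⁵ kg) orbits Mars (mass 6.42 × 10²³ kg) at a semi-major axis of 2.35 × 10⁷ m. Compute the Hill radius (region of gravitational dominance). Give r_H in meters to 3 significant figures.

2.15 × 10⁴ m

r_H ≈ a (m/3M)^(1/3)
    = (2.35 × 10⁷) × (1.48 × 10¹⁵ / (3 × 6.42 × 10²³))^(1/3)
    = 2.15 × 10⁴ m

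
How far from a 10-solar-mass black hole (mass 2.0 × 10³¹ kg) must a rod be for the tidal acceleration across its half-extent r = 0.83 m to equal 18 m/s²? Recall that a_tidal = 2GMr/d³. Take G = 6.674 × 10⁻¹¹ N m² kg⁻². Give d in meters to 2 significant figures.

2GMr/d³ = a_tidal  ⇒  d = (2GMr / a_tidal)^(1/3)
d = (2 × 6.674×10⁻¹¹ × (2.0 × 10³¹) × (0.83) / (18))^(1/3)
  = 5.0 × 10⁶ m

5.0 × 10⁶ m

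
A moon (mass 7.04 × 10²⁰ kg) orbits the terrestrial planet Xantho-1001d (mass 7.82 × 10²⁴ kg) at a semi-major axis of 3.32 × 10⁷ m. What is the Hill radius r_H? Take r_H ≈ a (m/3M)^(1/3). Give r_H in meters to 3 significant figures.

1.03 × 10⁶ m

r_H ≈ a (m/3M)^(1/3)
    = (3.32 × 10⁷) × (7.04 × 10²⁰ / (3 × 7.82 × 10²⁴))^(1/3)
    = 1.03 × 10⁶ m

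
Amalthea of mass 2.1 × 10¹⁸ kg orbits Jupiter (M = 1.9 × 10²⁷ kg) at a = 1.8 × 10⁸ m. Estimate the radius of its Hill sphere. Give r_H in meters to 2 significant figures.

r_H ≈ a (m/3M)^(1/3)
    = (1.8 × 10⁸) × (2.1 × 10¹⁸ / (3 × 1.9 × 10²⁷))^(1/3)
    = 1.3 × 10⁵ m

1.3 × 10⁵ m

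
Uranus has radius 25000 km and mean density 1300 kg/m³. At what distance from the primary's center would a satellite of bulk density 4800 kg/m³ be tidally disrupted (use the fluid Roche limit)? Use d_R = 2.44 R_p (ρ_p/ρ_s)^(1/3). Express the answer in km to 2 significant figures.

d_R = 2.44 × 25000 km × (1300/4800)^(1/3)
    = 39000 km

39000 km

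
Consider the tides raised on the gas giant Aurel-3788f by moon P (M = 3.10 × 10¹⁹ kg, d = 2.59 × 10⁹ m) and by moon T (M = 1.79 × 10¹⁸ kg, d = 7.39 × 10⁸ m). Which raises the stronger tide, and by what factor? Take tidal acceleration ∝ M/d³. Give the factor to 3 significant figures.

Moon T, by a factor of ≈ 2.49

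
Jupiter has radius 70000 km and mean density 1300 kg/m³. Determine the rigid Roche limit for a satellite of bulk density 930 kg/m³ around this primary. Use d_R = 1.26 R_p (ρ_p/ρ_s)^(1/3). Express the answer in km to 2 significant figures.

99000 km

d_R = 1.26 × 70000 km × (1300/930)^(1/3)
    = 99000 km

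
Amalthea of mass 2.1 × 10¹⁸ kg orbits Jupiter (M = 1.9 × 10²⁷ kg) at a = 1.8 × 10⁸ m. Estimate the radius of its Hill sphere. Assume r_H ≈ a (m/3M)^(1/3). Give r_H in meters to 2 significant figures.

1.3 × 10⁵ m

r_H ≈ a (m/3M)^(1/3)
    = (1.8 × 10⁸) × (2.1 × 10¹⁸ / (3 × 1.9 × 10²⁷))^(1/3)
    = 1.3 × 10⁵ m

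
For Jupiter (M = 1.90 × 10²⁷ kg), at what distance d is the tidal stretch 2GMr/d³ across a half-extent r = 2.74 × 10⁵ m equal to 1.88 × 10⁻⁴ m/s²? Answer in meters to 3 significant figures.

7.18 × 10⁸ m

2GMr/d³ = a_tidal  ⇒  d = (2GMr / a_tidal)^(1/3)
d = (2 × 6.674×10⁻¹¹ × (1.90 × 10²⁷) × (2.74 × 10⁵) / (1.88 × 10⁻⁴))^(1/3)
  = 7.18 × 10⁸ m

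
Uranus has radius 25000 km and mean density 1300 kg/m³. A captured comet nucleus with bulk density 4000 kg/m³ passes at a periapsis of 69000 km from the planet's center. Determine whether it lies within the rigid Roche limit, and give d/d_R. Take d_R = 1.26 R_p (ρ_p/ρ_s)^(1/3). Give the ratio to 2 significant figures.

d_R = 1.26 × (25000 km) × (1300/4000)^(1/3) = 21660 km
d/d_R = (69000) / (21660) = 3.2
Since d/d_R > 1, the body is outside the Roche limit.

outside; d/d_R ≈ 3.2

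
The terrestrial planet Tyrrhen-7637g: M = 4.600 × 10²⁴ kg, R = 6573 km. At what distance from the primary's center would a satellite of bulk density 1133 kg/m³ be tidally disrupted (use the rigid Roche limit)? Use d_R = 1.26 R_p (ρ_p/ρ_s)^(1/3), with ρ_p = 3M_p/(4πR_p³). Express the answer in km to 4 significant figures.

12470 km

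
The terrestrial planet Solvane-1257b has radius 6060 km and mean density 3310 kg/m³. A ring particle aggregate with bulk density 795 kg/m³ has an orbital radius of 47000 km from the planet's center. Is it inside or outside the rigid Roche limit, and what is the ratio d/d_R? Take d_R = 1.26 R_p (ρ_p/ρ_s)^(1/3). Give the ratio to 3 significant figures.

d_R = 1.26 × (6060 km) × (3310/795)^(1/3) = 12280 km
d/d_R = (47000) / (12280) = 3.83
Since d/d_R > 1, the body is outside the Roche limit.

outside; d/d_R ≈ 3.83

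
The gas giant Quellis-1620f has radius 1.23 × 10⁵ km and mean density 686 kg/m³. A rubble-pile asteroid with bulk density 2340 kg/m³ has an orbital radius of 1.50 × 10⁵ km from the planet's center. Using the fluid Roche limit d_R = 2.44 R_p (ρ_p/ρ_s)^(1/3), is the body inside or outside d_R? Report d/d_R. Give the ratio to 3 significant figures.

d_R = 2.44 × (1.23 × 10⁵ km) × (686/2340)^(1/3) = 1.994 × 10⁵ km
d/d_R = (1.50 × 10⁵) / (1.994 × 10⁵) = 0.752
Since d/d_R < 1, the body is inside the Roche limit.

inside; d/d_R ≈ 0.752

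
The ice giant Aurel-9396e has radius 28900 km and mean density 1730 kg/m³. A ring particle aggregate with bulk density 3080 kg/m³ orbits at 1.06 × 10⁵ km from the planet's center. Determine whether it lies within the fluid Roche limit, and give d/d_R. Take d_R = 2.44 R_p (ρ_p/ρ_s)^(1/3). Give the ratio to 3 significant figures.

outside; d/d_R ≈ 1.82

d_R = 2.44 × (28900 km) × (1730/3080)^(1/3) = 58180 km
d/d_R = (1.06 × 10⁵) / (58180) = 1.82
Since d/d_R > 1, the body is outside the Roche limit.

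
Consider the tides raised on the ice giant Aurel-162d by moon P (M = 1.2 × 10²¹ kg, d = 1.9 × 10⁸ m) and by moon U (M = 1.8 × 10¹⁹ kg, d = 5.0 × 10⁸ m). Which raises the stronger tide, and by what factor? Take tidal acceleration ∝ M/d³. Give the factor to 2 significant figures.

Moon P, by a factor of ≈ 1200

Tidal acceleration ∝ M/d³, so compare M/d³ for each.
Moon P: (1.2 × 10²¹) / (1.9 × 10⁸)³ = 1.750 × 10⁻⁴
Moon U: (1.8 × 10¹⁹) / (5.0 × 10⁸)³ = 1.440 × 10⁻⁷
Ratio (larger/smaller) = 1200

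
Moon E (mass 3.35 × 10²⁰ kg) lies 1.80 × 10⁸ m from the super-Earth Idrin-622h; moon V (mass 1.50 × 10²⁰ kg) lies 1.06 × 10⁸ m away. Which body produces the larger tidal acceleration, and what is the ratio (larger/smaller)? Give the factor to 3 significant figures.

Moon V, by a factor of ≈ 2.19

Tidal acceleration ∝ M/d³, so compare M/d³ for each.
Moon E: (3.35 × 10²⁰) / (1.80 × 10⁸)³ = 5.744 × 10⁻⁵
Moon V: (1.50 × 10²⁰) / (1.06 × 10⁸)³ = 1.259 × 10⁻⁴
Ratio (larger/smaller) = 2.19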